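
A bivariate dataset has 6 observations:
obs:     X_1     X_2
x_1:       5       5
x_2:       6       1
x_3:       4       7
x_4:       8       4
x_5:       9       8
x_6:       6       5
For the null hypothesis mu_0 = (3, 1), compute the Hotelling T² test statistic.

Step 1 — sample mean vector:
  mean(X_1) = (5 + 6 + 4 + 8 + 9 + 6) / 6 = 38/6 = 6.3333
  mean(X_2) = (5 + 1 + 7 + 4 + 8 + 5) / 6 = 30/6 = 5
  x̄ = (6.3333, 5),  deviation x̄ - mu_0 = (6.3333, 5) - (3, 1) = (3.3333, 4).

Step 2 — sample covariance matrix, S[i,j] = (1/(n-1)) · Σ_k (x_{k,i} - mean_i) · (x_{k,j} - mean_j), divisor n-1 = 5:
  S[X_1,X_1] = ((-1.3333)·(-1.3333) + (-0.3333)·(-0.3333) + (-2.3333)·(-2.3333) + (1.6667)·(1.6667) + (2.6667)·(2.6667) + (-0.3333)·(-0.3333)) / 5 = 17.3333/5 = 3.4667
  S[X_1,X_2] = ((-1.3333)·(0) + (-0.3333)·(-4) + (-2.3333)·(2) + (1.6667)·(-1) + (2.6667)·(3) + (-0.3333)·(0)) / 5 = 3/5 = 0.6
  S[X_2,X_2] = ((0)·(0) + (-4)·(-4) + (2)·(2) + (-1)·(-1) + (3)·(3) + (0)·(0)) / 5 = 30/5 = 6
  S = [[3.4667, 0.6],
 [0.6, 6]].

Step 3 — invert S. det(S) = 3.4667·6 - (0.6)² = 20.44.
  S^{-1} = (1/det) · [[d, -b], [-b, a]] = [[0.2935, -0.0294],
 [-0.0294, 0.1696]].

Step 4 — quadratic form (x̄ - mu_0)^T · S^{-1} · (x̄ - mu_0):
  S^{-1} · (x̄ - mu_0) = (0.8611, 0.5806),
  (x̄ - mu_0)^T · [...] = (3.3333)·(0.8611) + (4)·(0.5806) = 5.1924.

Step 5 — scale by n: T² = 6 · 5.1924 = 31.1546.

T² ≈ 31.1546


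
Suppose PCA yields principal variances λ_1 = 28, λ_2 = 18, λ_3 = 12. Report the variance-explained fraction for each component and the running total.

Step 1 — total variance = trace(Sigma) = Σ λ_i = 28 + 18 + 12 = 58.

Step 2 — fraction explained by component i = λ_i / Σ λ:
  PC1: 28/58 = 0.4828
  PC2: 18/58 = 0.3103
  PC3: 12/58 = 0.2069

Step 3 — cumulative fraction after k components = (λ_1 + ... + λ_k) / Σ λ:
  k = 1: 28/58 = 0.4828
  k = 2: (28 + 18)/58 = 46/58 = 0.7931
  k = 3: (28 + 18 + 12)/58 = 58/58 = 1

Summary (fraction, with percent):

explained: PC1 0.4828 (48.28%), PC2 0.3103 (31.03%), PC3 0.2069 (20.69%);  cumulative: 0.4828, 0.7931, 1


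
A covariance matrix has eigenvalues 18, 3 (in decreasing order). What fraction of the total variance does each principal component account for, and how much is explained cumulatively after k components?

Step 1 — total variance = trace(Sigma) = Σ λ_i = 18 + 3 = 21.

Step 2 — fraction explained by component i = λ_i / Σ λ:
  PC1: 18/21 = 0.8571
  PC2: 3/21 = 0.1429

Step 3 — cumulative fraction after k components = (λ_1 + ... + λ_k) / Σ λ:
  k = 1: 18/21 = 0.8571
  k = 2: (18 + 3)/21 = 21/21 = 1

Summary (fraction, with percent):

explained: PC1 0.8571 (85.71%), PC2 0.1429 (14.29%);  cumulative: 0.8571, 1


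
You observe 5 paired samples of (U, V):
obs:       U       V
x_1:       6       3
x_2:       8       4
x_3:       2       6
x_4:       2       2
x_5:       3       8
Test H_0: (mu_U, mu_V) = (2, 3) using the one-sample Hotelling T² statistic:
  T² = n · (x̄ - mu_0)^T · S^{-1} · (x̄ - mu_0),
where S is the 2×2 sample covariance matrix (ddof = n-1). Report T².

Step 1 — sample mean vector:
  mean(U) = (6 + 8 + 2 + 2 + 3) / 5 = 21/5 = 4.2
  mean(V) = (3 + 4 + 6 + 2 + 8) / 5 = 23/5 = 4.6
  x̄ = (4.2, 4.6),  deviation x̄ - mu_0 = (4.2, 4.6) - (2, 3) = (2.2, 1.6).

Step 2 — sample covariance matrix, S[i,j] = (1/(n-1)) · Σ_k (x_{k,i} - mean_i) · (x_{k,j} - mean_j), divisor n-1 = 4:
  S[U,U] = ((1.8)·(1.8) + (3.8)·(3.8) + (-2.2)·(-2.2) + (-2.2)·(-2.2) + (-1.2)·(-1.2)) / 4 = 28.8/4 = 7.2
  S[U,V] = ((1.8)·(-1.6) + (3.8)·(-0.6) + (-2.2)·(1.4) + (-2.2)·(-2.6) + (-1.2)·(3.4)) / 4 = -6.6/4 = -1.65
  S[V,V] = ((-1.6)·(-1.6) + (-0.6)·(-0.6) + (1.4)·(1.4) + (-2.6)·(-2.6) + (3.4)·(3.4)) / 4 = 23.2/4 = 5.8
  S = [[7.2, -1.65],
 [-1.65, 5.8]].

Step 3 — invert S. det(S) = 7.2·5.8 - (-1.65)² = 39.0375.
  S^{-1} = (1/det) · [[d, -b], [-b, a]] = [[0.1486, 0.0423],
 [0.0423, 0.1844]].

Step 4 — quadratic form (x̄ - mu_0)^T · S^{-1} · (x̄ - mu_0):
  S^{-1} · (x̄ - mu_0) = (0.3945, 0.3881),
  (x̄ - mu_0)^T · [...] = (2.2)·(0.3945) + (1.6)·(0.3881) = 1.4888.

Step 5 — scale by n: T² = 5 · 1.4888 = 7.4441.

T² ≈ 7.4441


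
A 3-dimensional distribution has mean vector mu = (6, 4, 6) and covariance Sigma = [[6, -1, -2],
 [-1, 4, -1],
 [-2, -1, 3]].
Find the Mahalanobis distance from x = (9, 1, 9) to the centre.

Step 1 — centre the observation: (x - mu) = (3, -3, 3).

Step 2 — invert Sigma (cofactor / det for 3×3, or solve directly):
  Sigma^{-1} = [[0.2558, 0.1163, 0.2093],
 [0.1163, 0.3256, 0.186],
 [0.2093, 0.186, 0.5349]].

Step 3 — form the quadratic (x - mu)^T · Sigma^{-1} · (x - mu):
  Sigma^{-1} · (x - mu) = (1.0465, -0.0698, 1.6744).
  (x - mu)^T · [Sigma^{-1} · (x - mu)] = (3)·(1.0465) + (-3)·(-0.0698) + (3)·(1.6744) = 8.3721.

Step 4 — take square root: d = √(8.3721) ≈ 2.8935.

d(x, mu) = √(8.3721) ≈ 2.8935


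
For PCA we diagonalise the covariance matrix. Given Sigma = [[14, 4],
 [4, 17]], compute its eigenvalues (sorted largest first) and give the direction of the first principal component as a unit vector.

Step 1 — characteristic polynomial of 2×2 Sigma:
  det(Sigma - λI) = λ² - trace · λ + det = 0.
  trace = 14 + 17 = 31, det = 14·17 - (4)² = 222.
Step 2 — discriminant:
  Δ = trace² - 4·det = 961 - 888 = 73.
Step 3 — eigenvalues:
  λ = (trace ± √Δ)/2 = (31 ± 8.544)/2,
  λ_1 = 19.772,  λ_2 = 11.228.

Step 4 — unit eigenvector for λ_1: solve (Sigma - λ_1 I)v = 0. First row:
  (14 - 19.772)·v_x + (4)·v_y = 0, i.e. (-5.772)·v_x + (4)·v_y = 0,
  so v ∝ (b, λ_1 - a) = (4, 5.772) = u.
  ||u|| = √((4)² + (5.772)²) = √(49.316) ≈ 7.0225,
  v_1 = u/||u|| ≈ (0.5696, 0.8219) (||v_1|| = 1).

λ_1 = 19.772,  λ_2 = 11.228;  v_1 ≈ (0.5696, 0.8219)


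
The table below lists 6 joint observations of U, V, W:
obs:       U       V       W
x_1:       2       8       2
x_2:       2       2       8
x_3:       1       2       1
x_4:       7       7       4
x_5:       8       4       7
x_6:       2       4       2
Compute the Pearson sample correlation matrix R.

Step 1 — column means:
  mean(U) = (2 + 2 + 1 + 7 + 8 + 2) / 6 = 22/6 = 3.6667
  mean(V) = (8 + 2 + 2 + 7 + 4 + 4) / 6 = 27/6 = 4.5
  mean(W) = (2 + 8 + 1 + 4 + 7 + 2) / 6 = 24/6 = 4

Step 2 — sample variances and covariances s[i,j] = (1/(n-1)) · Σ_k (x_{k,i} - mean_i) · (x_{k,j} - mean_j), with n-1 = 5:
  s[U,U] = ((-1.6667)·(-1.6667) + (-1.6667)·(-1.6667) + (-2.6667)·(-2.6667) + (3.3333)·(3.3333) + (4.3333)·(4.3333) + (-1.6667)·(-1.6667)) / 5 = 45.3333/5 = 9.0667
  s[U,V] = ((-1.6667)·(3.5) + (-1.6667)·(-2.5) + (-2.6667)·(-2.5) + (3.3333)·(2.5) + (4.3333)·(-0.5) + (-1.6667)·(-0.5)) / 5 = 12/5 = 2.4
  s[U,W] = ((-1.6667)·(-2) + (-1.6667)·(4) + (-2.6667)·(-3) + (3.3333)·(0) + (4.3333)·(3) + (-1.6667)·(-2)) / 5 = 21/5 = 4.2
  s[V,V] = ((3.5)·(3.5) + (-2.5)·(-2.5) + (-2.5)·(-2.5) + (2.5)·(2.5) + (-0.5)·(-0.5) + (-0.5)·(-0.5)) / 5 = 31.5/5 = 6.3
  s[V,W] = ((3.5)·(-2) + (-2.5)·(4) + (-2.5)·(-3) + (2.5)·(0) + (-0.5)·(3) + (-0.5)·(-2)) / 5 = -10/5 = -2
  s[W,W] = ((-2)·(-2) + (4)·(4) + (-3)·(-3) + (0)·(0) + (3)·(3) + (-2)·(-2)) / 5 = 42/5 = 8.4
  Sample standard deviations s_i = √(s[i,i]):
  s(U) = √(9.0667) = 3.0111
  s(V) = √(6.3) = 2.51
  s(W) = √(8.4) = 2.8983

Step 3 — r_{ij} = s_{ij} / (s_i · s_j):
  r[U,U] = 1 (diagonal).
  r[U,V] = 2.4 / (3.0111 · 2.51) = 2.4 / 7.5578 = 0.3176
  r[U,W] = 4.2 / (3.0111 · 2.8983) = 4.2 / 8.727 = 0.4813
  r[V,V] = 1 (diagonal).
  r[V,W] = -2 / (2.51 · 2.8983) = -2 / 7.2746 = -0.2749
  r[W,W] = 1 (diagonal).

R is symmetric with unit diagonal. Assembling:

R = [[1, 0.3176, 0.4813],
 [0.3176, 1, -0.2749],
 [0.4813, -0.2749, 1]]


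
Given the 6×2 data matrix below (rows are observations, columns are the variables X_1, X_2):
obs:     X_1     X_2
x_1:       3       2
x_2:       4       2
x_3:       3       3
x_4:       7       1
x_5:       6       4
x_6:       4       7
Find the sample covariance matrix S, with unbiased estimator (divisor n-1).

Step 1 — column means:
  mean(X_1) = (3 + 4 + 3 + 7 + 6 + 4) / 6 = 27/6 = 4.5
  mean(X_2) = (2 + 2 + 3 + 1 + 4 + 7) / 6 = 19/6 = 3.1667

Step 2 — sample covariance S[i,j] = (1/(n-1)) · Σ_k (x_{k,i} - mean_i) · (x_{k,j} - mean_j), with n-1 = 5.
  S[X_1,X_1] = ((-1.5)·(-1.5) + (-0.5)·(-0.5) + (-1.5)·(-1.5) + (2.5)·(2.5) + (1.5)·(1.5) + (-0.5)·(-0.5)) / 5 = 13.5/5 = 2.7
  S[X_1,X_2] = ((-1.5)·(-1.1667) + (-0.5)·(-1.1667) + (-1.5)·(-0.1667) + (2.5)·(-2.1667) + (1.5)·(0.8333) + (-0.5)·(3.8333)) / 5 = -3.5/5 = -0.7
  S[X_2,X_2] = ((-1.1667)·(-1.1667) + (-1.1667)·(-1.1667) + (-0.1667)·(-0.1667) + (-2.1667)·(-2.1667) + (0.8333)·(0.8333) + (3.8333)·(3.8333)) / 5 = 22.8333/5 = 4.5667

S is symmetric (S[j,i] = S[i,j]). Assembling:

S = [[2.7, -0.7],
 [-0.7, 4.5667]]


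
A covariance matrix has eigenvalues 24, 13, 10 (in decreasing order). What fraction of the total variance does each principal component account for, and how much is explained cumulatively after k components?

Step 1 — total variance = trace(Sigma) = Σ λ_i = 24 + 13 + 10 = 47.

Step 2 — fraction explained by component i = λ_i / Σ λ:
  PC1: 24/47 = 0.5106
  PC2: 13/47 = 0.2766
  PC3: 10/47 = 0.2128

Step 3 — cumulative fraction after k components = (λ_1 + ... + λ_k) / Σ λ:
  k = 1: 24/47 = 0.5106
  k = 2: (24 + 13)/47 = 37/47 = 0.7872
  k = 3: (24 + 13 + 10)/47 = 47/47 = 1

Summary (fraction, with percent):

explained: PC1 0.5106 (51.06%), PC2 0.2766 (27.66%), PC3 0.2128 (21.28%);  cumulative: 0.5106, 0.7872, 1


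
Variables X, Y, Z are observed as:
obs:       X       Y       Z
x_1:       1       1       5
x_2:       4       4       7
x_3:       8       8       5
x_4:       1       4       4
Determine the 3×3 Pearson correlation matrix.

Step 1 — column means:
  mean(X) = (1 + 4 + 8 + 1) / 4 = 14/4 = 3.5
  mean(Y) = (1 + 4 + 8 + 4) / 4 = 17/4 = 4.25
  mean(Z) = (5 + 7 + 5 + 4) / 4 = 21/4 = 5.25

Step 2 — sample variances and covariances s[i,j] = (1/(n-1)) · Σ_k (x_{k,i} - mean_i) · (x_{k,j} - mean_j), with n-1 = 3:
  s[X,X] = ((-2.5)·(-2.5) + (0.5)·(0.5) + (4.5)·(4.5) + (-2.5)·(-2.5)) / 3 = 33/3 = 11
  s[X,Y] = ((-2.5)·(-3.25) + (0.5)·(-0.25) + (4.5)·(3.75) + (-2.5)·(-0.25)) / 3 = 25.5/3 = 8.5
  s[X,Z] = ((-2.5)·(-0.25) + (0.5)·(1.75) + (4.5)·(-0.25) + (-2.5)·(-1.25)) / 3 = 3.5/3 = 1.1667
  s[Y,Y] = ((-3.25)·(-3.25) + (-0.25)·(-0.25) + (3.75)·(3.75) + (-0.25)·(-0.25)) / 3 = 24.75/3 = 8.25
  s[Y,Z] = ((-3.25)·(-0.25) + (-0.25)·(1.75) + (3.75)·(-0.25) + (-0.25)·(-1.25)) / 3 = -0.25/3 = -0.0833
  s[Z,Z] = ((-0.25)·(-0.25) + (1.75)·(1.75) + (-0.25)·(-0.25) + (-1.25)·(-1.25)) / 3 = 4.75/3 = 1.5833
  Sample standard deviations s_i = √(s[i,i]):
  s(X) = √(11) = 3.3166
  s(Y) = √(8.25) = 2.8723
  s(Z) = √(1.5833) = 1.2583

Step 3 — r_{ij} = s_{ij} / (s_i · s_j):
  r[X,X] = 1 (diagonal).
  r[X,Y] = 8.5 / (3.3166 · 2.8723) = 8.5 / 9.5263 = 0.8923
  r[X,Z] = 1.1667 / (3.3166 · 1.2583) = 1.1667 / 4.1733 = 0.2796
  r[Y,Y] = 1 (diagonal).
  r[Y,Z] = -0.0833 / (2.8723 · 1.2583) = -0.0833 / 3.6142 = -0.0231
  r[Z,Z] = 1 (diagonal).

R is symmetric with unit diagonal. Assembling:

R = [[1, 0.8923, 0.2796],
 [0.8923, 1, -0.0231],
 [0.2796, -0.0231, 1]]


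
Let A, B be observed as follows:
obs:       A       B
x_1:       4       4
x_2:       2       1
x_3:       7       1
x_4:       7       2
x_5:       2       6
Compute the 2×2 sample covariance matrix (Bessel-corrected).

Step 1 — column means:
  mean(A) = (4 + 2 + 7 + 7 + 2) / 5 = 22/5 = 4.4
  mean(B) = (4 + 1 + 1 + 2 + 6) / 5 = 14/5 = 2.8

Step 2 — sample covariance S[i,j] = (1/(n-1)) · Σ_k (x_{k,i} - mean_i) · (x_{k,j} - mean_j), with n-1 = 4.
  S[A,A] = ((-0.4)·(-0.4) + (-2.4)·(-2.4) + (2.6)·(2.6) + (2.6)·(2.6) + (-2.4)·(-2.4)) / 4 = 25.2/4 = 6.3
  S[A,B] = ((-0.4)·(1.2) + (-2.4)·(-1.8) + (2.6)·(-1.8) + (2.6)·(-0.8) + (-2.4)·(3.2)) / 4 = -10.6/4 = -2.65
  S[B,B] = ((1.2)·(1.2) + (-1.8)·(-1.8) + (-1.8)·(-1.8) + (-0.8)·(-0.8) + (3.2)·(3.2)) / 4 = 18.8/4 = 4.7

S is symmetric (S[j,i] = S[i,j]). Assembling:

S = [[6.3, -2.65],
 [-2.65, 4.7]]


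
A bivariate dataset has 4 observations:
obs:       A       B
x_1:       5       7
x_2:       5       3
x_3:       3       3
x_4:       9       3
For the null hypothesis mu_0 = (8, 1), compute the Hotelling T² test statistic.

Step 1 — sample mean vector:
  mean(A) = (5 + 5 + 3 + 9) / 4 = 22/4 = 5.5
  mean(B) = (7 + 3 + 3 + 3) / 4 = 16/4 = 4
  x̄ = (5.5, 4),  deviation x̄ - mu_0 = (5.5, 4) - (8, 1) = (-2.5, 3).

Step 2 — sample covariance matrix, S[i,j] = (1/(n-1)) · Σ_k (x_{k,i} - mean_i) · (x_{k,j} - mean_j), divisor n-1 = 3:
  S[A,A] = ((-0.5)·(-0.5) + (-0.5)·(-0.5) + (-2.5)·(-2.5) + (3.5)·(3.5)) / 3 = 19/3 = 6.3333
  S[A,B] = ((-0.5)·(3) + (-0.5)·(-1) + (-2.5)·(-1) + (3.5)·(-1)) / 3 = -2/3 = -0.6667
  S[B,B] = ((3)·(3) + (-1)·(-1) + (-1)·(-1) + (-1)·(-1)) / 3 = 12/3 = 4
  S = [[6.3333, -0.6667],
 [-0.6667, 4]].

Step 3 — invert S. det(S) = 6.3333·4 - (-0.6667)² = 24.8889.
  S^{-1} = (1/det) · [[d, -b], [-b, a]] = [[0.1607, 0.0268],
 [0.0268, 0.2545]].

Step 4 — quadratic form (x̄ - mu_0)^T · S^{-1} · (x̄ - mu_0):
  S^{-1} · (x̄ - mu_0) = (-0.3214, 0.6964),
  (x̄ - mu_0)^T · [...] = (-2.5)·(-0.3214) + (3)·(0.6964) = 2.8929.

Step 5 — scale by n: T² = 4 · 2.8929 = 11.5714.

T² ≈ 11.5714


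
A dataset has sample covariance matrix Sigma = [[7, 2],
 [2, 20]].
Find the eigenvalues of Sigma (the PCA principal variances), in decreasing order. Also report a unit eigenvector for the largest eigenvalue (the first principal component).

Step 1 — characteristic polynomial of 2×2 Sigma:
  det(Sigma - λI) = λ² - trace · λ + det = 0.
  trace = 7 + 20 = 27, det = 7·20 - (2)² = 136.
Step 2 — discriminant:
  Δ = trace² - 4·det = 729 - 544 = 185.
Step 3 — eigenvalues:
  λ = (trace ± √Δ)/2 = (27 ± 13.6015)/2,
  λ_1 = 20.3007,  λ_2 = 6.6993.

Step 4 — unit eigenvector for λ_1: solve (Sigma - λ_1 I)v = 0. First row:
  (7 - 20.3007)·v_x + (2)·v_y = 0, i.e. (-13.3007)·v_x + (2)·v_y = 0,
  so v ∝ (b, λ_1 - a) = (2, 13.3007) = u.
  ||u|| = √((2)² + (13.3007)²) = √(180.9096) ≈ 13.4503,
  v_1 = u/||u|| ≈ (0.1487, 0.9889) (||v_1|| = 1).

λ_1 = 20.3007,  λ_2 = 6.6993;  v_1 ≈ (0.1487, 0.9889)


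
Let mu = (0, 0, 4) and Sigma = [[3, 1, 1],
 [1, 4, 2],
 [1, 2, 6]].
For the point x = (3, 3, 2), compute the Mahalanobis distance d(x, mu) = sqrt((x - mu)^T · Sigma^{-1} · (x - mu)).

Step 1 — centre the observation: (x - mu) = (3, 3, -2).

Step 2 — invert Sigma (cofactor / det for 3×3, or solve directly):
  Sigma^{-1} = [[0.3704, -0.0741, -0.037],
 [-0.0741, 0.3148, -0.0926],
 [-0.037, -0.0926, 0.2037]].

Step 3 — form the quadratic (x - mu)^T · Sigma^{-1} · (x - mu):
  Sigma^{-1} · (x - mu) = (0.963, 0.9074, -0.7963).
  (x - mu)^T · [Sigma^{-1} · (x - mu)] = (3)·(0.963) + (3)·(0.9074) + (-2)·(-0.7963) = 7.2037.

Step 4 — take square root: d = √(7.2037) ≈ 2.684.

d(x, mu) = √(7.2037) ≈ 2.684


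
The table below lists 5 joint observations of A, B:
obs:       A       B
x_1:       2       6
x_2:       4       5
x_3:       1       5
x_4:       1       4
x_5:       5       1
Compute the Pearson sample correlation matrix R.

Step 1 — column means:
  mean(A) = (2 + 4 + 1 + 1 + 5) / 5 = 13/5 = 2.6
  mean(B) = (6 + 5 + 5 + 4 + 1) / 5 = 21/5 = 4.2

Step 2 — sample variances and covariances s[i,j] = (1/(n-1)) · Σ_k (x_{k,i} - mean_i) · (x_{k,j} - mean_j), with n-1 = 4:
  s[A,A] = ((-0.6)·(-0.6) + (1.4)·(1.4) + (-1.6)·(-1.6) + (-1.6)·(-1.6) + (2.4)·(2.4)) / 4 = 13.2/4 = 3.3
  s[A,B] = ((-0.6)·(1.8) + (1.4)·(0.8) + (-1.6)·(0.8) + (-1.6)·(-0.2) + (2.4)·(-3.2)) / 4 = -8.6/4 = -2.15
  s[B,B] = ((1.8)·(1.8) + (0.8)·(0.8) + (0.8)·(0.8) + (-0.2)·(-0.2) + (-3.2)·(-3.2)) / 4 = 14.8/4 = 3.7
  Sample standard deviations s_i = √(s[i,i]):
  s(A) = √(3.3) = 1.8166
  s(B) = √(3.7) = 1.9235

Step 3 — r_{ij} = s_{ij} / (s_i · s_j):
  r[A,A] = 1 (diagonal).
  r[A,B] = -2.15 / (1.8166 · 1.9235) = -2.15 / 3.4943 = -0.6153
  r[B,B] = 1 (diagonal).

R is symmetric with unit diagonal. Assembling:

R = [[1, -0.6153],
 [-0.6153, 1]]


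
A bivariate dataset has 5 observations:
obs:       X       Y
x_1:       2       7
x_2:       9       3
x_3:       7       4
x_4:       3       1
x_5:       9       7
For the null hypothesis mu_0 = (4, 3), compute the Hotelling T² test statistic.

Step 1 — sample mean vector:
  mean(X) = (2 + 9 + 7 + 3 + 9) / 5 = 30/5 = 6
  mean(Y) = (7 + 3 + 4 + 1 + 7) / 5 = 22/5 = 4.4
  x̄ = (6, 4.4),  deviation x̄ - mu_0 = (6, 4.4) - (4, 3) = (2, 1.4).

Step 2 — sample covariance matrix, S[i,j] = (1/(n-1)) · Σ_k (x_{k,i} - mean_i) · (x_{k,j} - mean_j), divisor n-1 = 4:
  S[X,X] = ((-4)·(-4) + (3)·(3) + (1)·(1) + (-3)·(-3) + (3)·(3)) / 4 = 44/4 = 11
  S[X,Y] = ((-4)·(2.6) + (3)·(-1.4) + (1)·(-0.4) + (-3)·(-3.4) + (3)·(2.6)) / 4 = 3/4 = 0.75
  S[Y,Y] = ((2.6)·(2.6) + (-1.4)·(-1.4) + (-0.4)·(-0.4) + (-3.4)·(-3.4) + (2.6)·(2.6)) / 4 = 27.2/4 = 6.8
  S = [[11, 0.75],
 [0.75, 6.8]].

Step 3 — invert S. det(S) = 11·6.8 - (0.75)² = 74.2375.
  S^{-1} = (1/det) · [[d, -b], [-b, a]] = [[0.0916, -0.0101],
 [-0.0101, 0.1482]].

Step 4 — quadratic form (x̄ - mu_0)^T · S^{-1} · (x̄ - mu_0):
  S^{-1} · (x̄ - mu_0) = (0.1691, 0.1872),
  (x̄ - mu_0)^T · [...] = (2)·(0.1691) + (1.4)·(0.1872) = 0.6002.

Step 5 — scale by n: T² = 5 · 0.6002 = 3.0012.

T² ≈ 3.0012


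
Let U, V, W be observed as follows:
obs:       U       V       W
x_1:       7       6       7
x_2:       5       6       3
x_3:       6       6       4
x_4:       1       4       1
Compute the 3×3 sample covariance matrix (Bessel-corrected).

Step 1 — column means:
  mean(U) = (7 + 5 + 6 + 1) / 4 = 19/4 = 4.75
  mean(V) = (6 + 6 + 6 + 4) / 4 = 22/4 = 5.5
  mean(W) = (7 + 3 + 4 + 1) / 4 = 15/4 = 3.75

Step 2 — sample covariance S[i,j] = (1/(n-1)) · Σ_k (x_{k,i} - mean_i) · (x_{k,j} - mean_j), with n-1 = 3.
  S[U,U] = ((2.25)·(2.25) + (0.25)·(0.25) + (1.25)·(1.25) + (-3.75)·(-3.75)) / 3 = 20.75/3 = 6.9167
  S[U,V] = ((2.25)·(0.5) + (0.25)·(0.5) + (1.25)·(0.5) + (-3.75)·(-1.5)) / 3 = 7.5/3 = 2.5
  S[U,W] = ((2.25)·(3.25) + (0.25)·(-0.75) + (1.25)·(0.25) + (-3.75)·(-2.75)) / 3 = 17.75/3 = 5.9167
  S[V,V] = ((0.5)·(0.5) + (0.5)·(0.5) + (0.5)·(0.5) + (-1.5)·(-1.5)) / 3 = 3/3 = 1
  S[V,W] = ((0.5)·(3.25) + (0.5)·(-0.75) + (0.5)·(0.25) + (-1.5)·(-2.75)) / 3 = 5.5/3 = 1.8333
  S[W,W] = ((3.25)·(3.25) + (-0.75)·(-0.75) + (0.25)·(0.25) + (-2.75)·(-2.75)) / 3 = 18.75/3 = 6.25

S is symmetric (S[j,i] = S[i,j]). Assembling:

S = [[6.9167, 2.5, 5.9167],
 [2.5, 1, 1.8333],
 [5.9167, 1.8333, 6.25]]


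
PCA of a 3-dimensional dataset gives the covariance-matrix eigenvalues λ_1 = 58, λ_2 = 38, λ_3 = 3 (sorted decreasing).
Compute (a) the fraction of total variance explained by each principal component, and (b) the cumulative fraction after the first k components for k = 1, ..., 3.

Step 1 — total variance = trace(Sigma) = Σ λ_i = 58 + 38 + 3 = 99.

Step 2 — fraction explained by component i = λ_i / Σ λ:
  PC1: 58/99 = 0.5859
  PC2: 38/99 = 0.3838
  PC3: 3/99 = 0.0303

Step 3 — cumulative fraction after k components = (λ_1 + ... + λ_k) / Σ λ:
  k = 1: 58/99 = 0.5859
  k = 2: (58 + 38)/99 = 96/99 = 0.9697
  k = 3: (58 + 38 + 3)/99 = 99/99 = 1

Summary (fraction, with percent):

explained: PC1 0.5859 (58.59%), PC2 0.3838 (38.38%), PC3 0.0303 (3.03%);  cumulative: 0.5859, 0.9697, 1


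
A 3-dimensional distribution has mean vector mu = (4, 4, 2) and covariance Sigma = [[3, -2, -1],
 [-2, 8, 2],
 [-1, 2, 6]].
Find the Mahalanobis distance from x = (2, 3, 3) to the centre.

Step 1 — centre the observation: (x - mu) = (-2, -1, 1).

Step 2 — invert Sigma (cofactor / det for 3×3, or solve directly):
  Sigma^{-1} = [[0.4074, 0.0926, 0.037],
 [0.0926, 0.1574, -0.037],
 [0.037, -0.037, 0.1852]].

Step 3 — form the quadratic (x - mu)^T · Sigma^{-1} · (x - mu):
  Sigma^{-1} · (x - mu) = (-0.8704, -0.3796, 0.1481).
  (x - mu)^T · [Sigma^{-1} · (x - mu)] = (-2)·(-0.8704) + (-1)·(-0.3796) + (1)·(0.1481) = 2.2685.

Step 4 — take square root: d = √(2.2685) ≈ 1.5062.

d(x, mu) = √(2.2685) ≈ 1.5062


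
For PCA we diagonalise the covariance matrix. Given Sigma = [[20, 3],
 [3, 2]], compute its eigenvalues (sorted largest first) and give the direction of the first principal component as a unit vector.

Step 1 — characteristic polynomial of 2×2 Sigma:
  det(Sigma - λI) = λ² - trace · λ + det = 0.
  trace = 20 + 2 = 22, det = 20·2 - (3)² = 31.
Step 2 — discriminant:
  Δ = trace² - 4·det = 484 - 124 = 360.
Step 3 — eigenvalues:
  λ = (trace ± √Δ)/2 = (22 ± 18.9737)/2,
  λ_1 = 20.4868,  λ_2 = 1.5132.

Step 4 — unit eigenvector for λ_1: solve (Sigma - λ_1 I)v = 0. First row:
  (20 - 20.4868)·v_x + (3)·v_y = 0, i.e. (-0.4868)·v_x + (3)·v_y = 0,
  so v ∝ (b, λ_1 - a) = (3, 0.4868) = u.
  ||u|| = √((3)² + (0.4868)²) = √(9.237) ≈ 3.0392,
  v_1 = u/||u|| ≈ (0.9871, 0.1602) (||v_1|| = 1).

λ_1 = 20.4868,  λ_2 = 1.5132;  v_1 ≈ (0.9871, 0.1602)


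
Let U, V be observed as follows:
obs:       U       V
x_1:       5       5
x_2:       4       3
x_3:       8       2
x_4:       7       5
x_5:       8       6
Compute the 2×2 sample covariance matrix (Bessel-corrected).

Step 1 — column means:
  mean(U) = (5 + 4 + 8 + 7 + 8) / 5 = 32/5 = 6.4
  mean(V) = (5 + 3 + 2 + 5 + 6) / 5 = 21/5 = 4.2

Step 2 — sample covariance S[i,j] = (1/(n-1)) · Σ_k (x_{k,i} - mean_i) · (x_{k,j} - mean_j), with n-1 = 4.
  S[U,U] = ((-1.4)·(-1.4) + (-2.4)·(-2.4) + (1.6)·(1.6) + (0.6)·(0.6) + (1.6)·(1.6)) / 4 = 13.2/4 = 3.3
  S[U,V] = ((-1.4)·(0.8) + (-2.4)·(-1.2) + (1.6)·(-2.2) + (0.6)·(0.8) + (1.6)·(1.8)) / 4 = 1.6/4 = 0.4
  S[V,V] = ((0.8)·(0.8) + (-1.2)·(-1.2) + (-2.2)·(-2.2) + (0.8)·(0.8) + (1.8)·(1.8)) / 4 = 10.8/4 = 2.7

S is symmetric (S[j,i] = S[i,j]). Assembling:

S = [[3.3, 0.4],
 [0.4, 2.7]]


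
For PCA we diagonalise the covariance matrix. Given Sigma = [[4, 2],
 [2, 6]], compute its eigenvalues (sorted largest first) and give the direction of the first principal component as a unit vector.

Step 1 — characteristic polynomial of 2×2 Sigma:
  det(Sigma - λI) = λ² - trace · λ + det = 0.
  trace = 4 + 6 = 10, det = 4·6 - (2)² = 20.
Step 2 — discriminant:
  Δ = trace² - 4·det = 100 - 80 = 20.
Step 3 — eigenvalues:
  λ = (trace ± √Δ)/2 = (10 ± 4.4721)/2,
  λ_1 = 7.2361,  λ_2 = 2.7639.

Step 4 — unit eigenvector for λ_1: solve (Sigma - λ_1 I)v = 0. First row:
  (4 - 7.2361)·v_x + (2)·v_y = 0, i.e. (-3.2361)·v_x + (2)·v_y = 0,
  so v ∝ (b, λ_1 - a) = (2, 3.2361) = u.
  ||u|| = √((2)² + (3.2361)²) = √(14.4721) ≈ 3.8042,
  v_1 = u/||u|| ≈ (0.5257, 0.8507) (||v_1|| = 1).

λ_1 = 7.2361,  λ_2 = 2.7639;  v_1 ≈ (0.5257, 0.8507)


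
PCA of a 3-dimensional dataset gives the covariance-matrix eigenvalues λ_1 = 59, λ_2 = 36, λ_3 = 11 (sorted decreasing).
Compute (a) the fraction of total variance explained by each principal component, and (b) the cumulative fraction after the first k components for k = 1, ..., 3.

Step 1 — total variance = trace(Sigma) = Σ λ_i = 59 + 36 + 11 = 106.

Step 2 — fraction explained by component i = λ_i / Σ λ:
  PC1: 59/106 = 0.5566
  PC2: 36/106 = 0.3396
  PC3: 11/106 = 0.1038

Step 3 — cumulative fraction after k components = (λ_1 + ... + λ_k) / Σ λ:
  k = 1: 59/106 = 0.5566
  k = 2: (59 + 36)/106 = 95/106 = 0.8962
  k = 3: (59 + 36 + 11)/106 = 106/106 = 1

Summary (fraction, with percent):

explained: PC1 0.5566 (55.66%), PC2 0.3396 (33.96%), PC3 0.1038 (10.38%);  cumulative: 0.5566, 0.8962, 1


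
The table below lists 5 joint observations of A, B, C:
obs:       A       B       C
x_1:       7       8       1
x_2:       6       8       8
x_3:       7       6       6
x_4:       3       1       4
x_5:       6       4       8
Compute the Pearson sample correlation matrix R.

Step 1 — column means:
  mean(A) = (7 + 6 + 7 + 3 + 6) / 5 = 29/5 = 5.8
  mean(B) = (8 + 8 + 6 + 1 + 4) / 5 = 27/5 = 5.4
  mean(C) = (1 + 8 + 6 + 4 + 8) / 5 = 27/5 = 5.4

Step 2 — sample variances and covariances s[i,j] = (1/(n-1)) · Σ_k (x_{k,i} - mean_i) · (x_{k,j} - mean_j), with n-1 = 4:
  s[A,A] = ((1.2)·(1.2) + (0.2)·(0.2) + (1.2)·(1.2) + (-2.8)·(-2.8) + (0.2)·(0.2)) / 4 = 10.8/4 = 2.7
  s[A,B] = ((1.2)·(2.6) + (0.2)·(2.6) + (1.2)·(0.6) + (-2.8)·(-4.4) + (0.2)·(-1.4)) / 4 = 16.4/4 = 4.1
  s[A,C] = ((1.2)·(-4.4) + (0.2)·(2.6) + (1.2)·(0.6) + (-2.8)·(-1.4) + (0.2)·(2.6)) / 4 = 0.4/4 = 0.1
  s[B,B] = ((2.6)·(2.6) + (2.6)·(2.6) + (0.6)·(0.6) + (-4.4)·(-4.4) + (-1.4)·(-1.4)) / 4 = 35.2/4 = 8.8
  s[B,C] = ((2.6)·(-4.4) + (2.6)·(2.6) + (0.6)·(0.6) + (-4.4)·(-1.4) + (-1.4)·(2.6)) / 4 = -1.8/4 = -0.45
  s[C,C] = ((-4.4)·(-4.4) + (2.6)·(2.6) + (0.6)·(0.6) + (-1.4)·(-1.4) + (2.6)·(2.6)) / 4 = 35.2/4 = 8.8
  Sample standard deviations s_i = √(s[i,i]):
  s(A) = √(2.7) = 1.6432
  s(B) = √(8.8) = 2.9665
  s(C) = √(8.8) = 2.9665

Step 3 — r_{ij} = s_{ij} / (s_i · s_j):
  r[A,A] = 1 (diagonal).
  r[A,B] = 4.1 / (1.6432 · 2.9665) = 4.1 / 4.8744 = 0.8411
  r[A,C] = 0.1 / (1.6432 · 2.9665) = 0.1 / 4.8744 = 0.0205
  r[B,B] = 1 (diagonal).
  r[B,C] = -0.45 / (2.9665 · 2.9665) = -0.45 / 8.8 = -0.0511
  r[C,C] = 1 (diagonal).

R is symmetric with unit diagonal. Assembling:

R = [[1, 0.8411, 0.0205],
 [0.8411, 1, -0.0511],
 [0.0205, -0.0511, 1]]


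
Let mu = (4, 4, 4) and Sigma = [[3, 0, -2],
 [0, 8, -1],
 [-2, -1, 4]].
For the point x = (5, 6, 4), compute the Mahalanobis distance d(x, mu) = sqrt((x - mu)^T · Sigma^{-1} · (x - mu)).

Step 1 — centre the observation: (x - mu) = (1, 2, 0).

Step 2 — invert Sigma (cofactor / det for 3×3, or solve directly):
  Sigma^{-1} = [[0.5082, 0.0328, 0.2623],
 [0.0328, 0.1311, 0.0492],
 [0.2623, 0.0492, 0.3934]].

Step 3 — form the quadratic (x - mu)^T · Sigma^{-1} · (x - mu):
  Sigma^{-1} · (x - mu) = (0.5738, 0.2951, 0.3607).
  (x - mu)^T · [Sigma^{-1} · (x - mu)] = (1)·(0.5738) + (2)·(0.2951) + (0)·(0.3607) = 1.1639.

Step 4 — take square root: d = √(1.1639) ≈ 1.0789.

d(x, mu) = √(1.1639) ≈ 1.0789


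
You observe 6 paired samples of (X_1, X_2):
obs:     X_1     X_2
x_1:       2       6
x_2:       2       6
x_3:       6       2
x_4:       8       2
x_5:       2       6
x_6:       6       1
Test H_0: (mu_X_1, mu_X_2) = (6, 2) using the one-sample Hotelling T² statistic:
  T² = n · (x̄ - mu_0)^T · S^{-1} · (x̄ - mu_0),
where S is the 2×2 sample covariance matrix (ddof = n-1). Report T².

Step 1 — sample mean vector:
  mean(X_1) = (2 + 2 + 6 + 8 + 2 + 6) / 6 = 26/6 = 4.3333
  mean(X_2) = (6 + 6 + 2 + 2 + 6 + 1) / 6 = 23/6 = 3.8333
  x̄ = (4.3333, 3.8333),  deviation x̄ - mu_0 = (4.3333, 3.8333) - (6, 2) = (-1.6667, 1.8333).

Step 2 — sample covariance matrix, S[i,j] = (1/(n-1)) · Σ_k (x_{k,i} - mean_i) · (x_{k,j} - mean_j), divisor n-1 = 5:
  S[X_1,X_1] = ((-2.3333)·(-2.3333) + (-2.3333)·(-2.3333) + (1.6667)·(1.6667) + (3.6667)·(3.6667) + (-2.3333)·(-2.3333) + (1.6667)·(1.6667)) / 5 = 35.3333/5 = 7.0667
  S[X_1,X_2] = ((-2.3333)·(2.1667) + (-2.3333)·(2.1667) + (1.6667)·(-1.8333) + (3.6667)·(-1.8333) + (-2.3333)·(2.1667) + (1.6667)·(-2.8333)) / 5 = -29.6667/5 = -5.9333
  S[X_2,X_2] = ((2.1667)·(2.1667) + (2.1667)·(2.1667) + (-1.8333)·(-1.8333) + (-1.8333)·(-1.8333) + (2.1667)·(2.1667) + (-2.8333)·(-2.8333)) / 5 = 28.8333/5 = 5.7667
  S = [[7.0667, -5.9333],
 [-5.9333, 5.7667]].

Step 3 — invert S. det(S) = 7.0667·5.7667 - (-5.9333)² = 5.5467.
  S^{-1} = (1/det) · [[d, -b], [-b, a]] = [[1.0397, 1.0697],
 [1.0697, 1.274]].

Step 4 — quadratic form (x̄ - mu_0)^T · S^{-1} · (x̄ - mu_0):
  S^{-1} · (x̄ - mu_0) = (0.2284, 0.5529),
  (x̄ - mu_0)^T · [...] = (-1.6667)·(0.2284) + (1.8333)·(0.5529) = 0.633.

Step 5 — scale by n: T² = 6 · 0.633 = 3.7981.

T² ≈ 3.7981


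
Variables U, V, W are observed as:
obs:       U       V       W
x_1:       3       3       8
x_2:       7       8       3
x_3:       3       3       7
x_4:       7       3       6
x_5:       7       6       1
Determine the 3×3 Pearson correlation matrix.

Step 1 — column means:
  mean(U) = (3 + 7 + 3 + 7 + 7) / 5 = 27/5 = 5.4
  mean(V) = (3 + 8 + 3 + 3 + 6) / 5 = 23/5 = 4.6
  mean(W) = (8 + 3 + 7 + 6 + 1) / 5 = 25/5 = 5

Step 2 — sample variances and covariances s[i,j] = (1/(n-1)) · Σ_k (x_{k,i} - mean_i) · (x_{k,j} - mean_j), with n-1 = 4:
  s[U,U] = ((-2.4)·(-2.4) + (1.6)·(1.6) + (-2.4)·(-2.4) + (1.6)·(1.6) + (1.6)·(1.6)) / 4 = 19.2/4 = 4.8
  s[U,V] = ((-2.4)·(-1.6) + (1.6)·(3.4) + (-2.4)·(-1.6) + (1.6)·(-1.6) + (1.6)·(1.4)) / 4 = 12.8/4 = 3.2
  s[U,W] = ((-2.4)·(3) + (1.6)·(-2) + (-2.4)·(2) + (1.6)·(1) + (1.6)·(-4)) / 4 = -20/4 = -5
  s[V,V] = ((-1.6)·(-1.6) + (3.4)·(3.4) + (-1.6)·(-1.6) + (-1.6)·(-1.6) + (1.4)·(1.4)) / 4 = 21.2/4 = 5.3
  s[V,W] = ((-1.6)·(3) + (3.4)·(-2) + (-1.6)·(2) + (-1.6)·(1) + (1.4)·(-4)) / 4 = -22/4 = -5.5
  s[W,W] = ((3)·(3) + (-2)·(-2) + (2)·(2) + (1)·(1) + (-4)·(-4)) / 4 = 34/4 = 8.5
  Sample standard deviations s_i = √(s[i,i]):
  s(U) = √(4.8) = 2.1909
  s(V) = √(5.3) = 2.3022
  s(W) = √(8.5) = 2.9155

Step 3 — r_{ij} = s_{ij} / (s_i · s_j):
  r[U,U] = 1 (diagonal).
  r[U,V] = 3.2 / (2.1909 · 2.3022) = 3.2 / 5.0438 = 0.6344
  r[U,W] = -5 / (2.1909 · 2.9155) = -5 / 6.3875 = -0.7828
  r[V,V] = 1 (diagonal).
  r[V,W] = -5.5 / (2.3022 · 2.9155) = -5.5 / 6.7119 = -0.8194
  r[W,W] = 1 (diagonal).

R is symmetric with unit diagonal. Assembling:

R = [[1, 0.6344, -0.7828],
 [0.6344, 1, -0.8194],
 [-0.7828, -0.8194, 1]]


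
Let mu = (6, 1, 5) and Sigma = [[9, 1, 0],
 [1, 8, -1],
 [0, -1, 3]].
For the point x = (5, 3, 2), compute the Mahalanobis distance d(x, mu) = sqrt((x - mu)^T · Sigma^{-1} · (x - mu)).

Step 1 — centre the observation: (x - mu) = (-1, 2, -3).

Step 2 — invert Sigma (cofactor / det for 3×3, or solve directly):
  Sigma^{-1} = [[0.1127, -0.0147, -0.0049],
 [-0.0147, 0.1324, 0.0441],
 [-0.0049, 0.0441, 0.348]].

Step 3 — form the quadratic (x - mu)^T · Sigma^{-1} · (x - mu):
  Sigma^{-1} · (x - mu) = (-0.1275, 0.1471, -0.951).
  (x - mu)^T · [Sigma^{-1} · (x - mu)] = (-1)·(-0.1275) + (2)·(0.1471) + (-3)·(-0.951) = 3.2745.

Step 4 — take square root: d = √(3.2745) ≈ 1.8096.

d(x, mu) = √(3.2745) ≈ 1.8096


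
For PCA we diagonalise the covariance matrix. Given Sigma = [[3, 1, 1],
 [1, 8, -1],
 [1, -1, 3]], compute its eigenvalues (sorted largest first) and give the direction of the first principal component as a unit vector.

Step 1 — characteristic polynomial p(λ) = det(λI - Sigma) = λ³ - tr·λ² + c_1·λ - det, where tr = trace, c_1 = sum of the principal 2×2 minors, det = det(Sigma):
  tr = 3 + 8 + 3 = 14,
  c_1 = (3·8 - (1)²) + (3·3 - (1)²) + (8·3 - (-1)²) = 23 + 8 + 23 = 54,
  det = 3·(8·3 - (-1)²) - (1)·((1)·3 - (-1)·(1)) + (1)·((1)·(-1) - 8·(1)) = 3·(23) - (1)·(4) + (1)·(-9) = 56.
  So p(λ) = λ³ - 14λ² + 54λ - 56.
Step 2 — look for an integer root (rational root theorem: any rational root is an integer divisor of 56). Testing λ = 4:
  p(4) = 64 - 224 + 216 - 56 = 0  ✓
  Dividing out (λ - 4): p(λ) = (λ - 4)(λ² - 10λ + 14).
Step 3 — remaining eigenvalues from the quadratic λ² - 10λ + 14 = 0:
  Δ = 10² - 4·14 = 100 - 56 = 44,  λ = (10 ± √44)/2 = (10 ± 6.6332)/2 ≈ 8.3166 or 1.6834.
  Sorted: λ_1 = 8.3166,  λ_2 = 4,  λ_3 = 1.6834  (check: sum = 14 = tr ✓).

Step 4 — unit eigenvector for λ_1 ≈ 8.3166: v spans the null space of (Sigma - λ_1 I), whose rows are
  r_1 = (-5.3166, 1, 1),  r_2 = (1, -0.3166, -1),  r_3 = (1, -1, -5.3166).
  v is orthogonal to every row, so take v ∝ r_1 × r_2 = ((1)·(-1) - (1)·(-0.3166), (1)·(1) - (-5.3166)·(-1), (-5.3166)·(-0.3166) - (1)·(1)) ≈ (-0.6834, -4.3166, 0.6834).
  Rescale (multiply by -1 so the first nonzero entry is positive): u = (0.6834, 4.3166, -0.6834).
  ||u|| = √((0.6834)² + (4.3166)² + (-0.6834)²) = √(19.5673) ≈ 4.4235,  v_1 = u/||u|| ≈ (0.1545, 0.9758, -0.1545) (||v_1|| = 1).

λ_1 = 8.3166,  λ_2 = 4,  λ_3 = 1.6834;  v_1 ≈ (0.1545, 0.9758, -0.1545)


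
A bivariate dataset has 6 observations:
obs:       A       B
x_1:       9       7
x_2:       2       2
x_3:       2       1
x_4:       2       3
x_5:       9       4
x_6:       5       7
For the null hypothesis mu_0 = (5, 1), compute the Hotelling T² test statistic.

Step 1 — sample mean vector:
  mean(A) = (9 + 2 + 2 + 2 + 9 + 5) / 6 = 29/6 = 4.8333
  mean(B) = (7 + 2 + 1 + 3 + 4 + 7) / 6 = 24/6 = 4
  x̄ = (4.8333, 4),  deviation x̄ - mu_0 = (4.8333, 4) - (5, 1) = (-0.1667, 3).

Step 2 — sample covariance matrix, S[i,j] = (1/(n-1)) · Σ_k (x_{k,i} - mean_i) · (x_{k,j} - mean_j), divisor n-1 = 5:
  S[A,A] = ((4.1667)·(4.1667) + (-2.8333)·(-2.8333) + (-2.8333)·(-2.8333) + (-2.8333)·(-2.8333) + (4.1667)·(4.1667) + (0.1667)·(0.1667)) / 5 = 58.8333/5 = 11.7667
  S[A,B] = ((4.1667)·(3) + (-2.8333)·(-2) + (-2.8333)·(-3) + (-2.8333)·(-1) + (4.1667)·(0) + (0.1667)·(3)) / 5 = 30/5 = 6
  S[B,B] = ((3)·(3) + (-2)·(-2) + (-3)·(-3) + (-1)·(-1) + (0)·(0) + (3)·(3)) / 5 = 32/5 = 6.4
  S = [[11.7667, 6],
 [6, 6.4]].

Step 3 — invert S. det(S) = 11.7667·6.4 - (6)² = 39.3067.
  S^{-1} = (1/det) · [[d, -b], [-b, a]] = [[0.1628, -0.1526],
 [-0.1526, 0.2994]].

Step 4 — quadratic form (x̄ - mu_0)^T · S^{-1} · (x̄ - mu_0):
  S^{-1} · (x̄ - mu_0) = (-0.4851, 0.9235),
  (x̄ - mu_0)^T · [...] = (-0.1667)·(-0.4851) + (3)·(0.9235) = 2.8514.

Step 5 — scale by n: T² = 6 · 2.8514 = 17.1082.

T² ≈ 17.1082


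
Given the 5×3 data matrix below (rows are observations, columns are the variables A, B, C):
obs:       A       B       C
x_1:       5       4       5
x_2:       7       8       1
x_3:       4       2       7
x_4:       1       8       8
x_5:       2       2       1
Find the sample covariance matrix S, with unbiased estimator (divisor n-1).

Step 1 — column means:
  mean(A) = (5 + 7 + 4 + 1 + 2) / 5 = 19/5 = 3.8
  mean(B) = (4 + 8 + 2 + 8 + 2) / 5 = 24/5 = 4.8
  mean(C) = (5 + 1 + 7 + 8 + 1) / 5 = 22/5 = 4.4

Step 2 — sample covariance S[i,j] = (1/(n-1)) · Σ_k (x_{k,i} - mean_i) · (x_{k,j} - mean_j), with n-1 = 4.
  S[A,A] = ((1.2)·(1.2) + (3.2)·(3.2) + (0.2)·(0.2) + (-2.8)·(-2.8) + (-1.8)·(-1.8)) / 4 = 22.8/4 = 5.7
  S[A,B] = ((1.2)·(-0.8) + (3.2)·(3.2) + (0.2)·(-2.8) + (-2.8)·(3.2) + (-1.8)·(-2.8)) / 4 = 4.8/4 = 1.2
  S[A,C] = ((1.2)·(0.6) + (3.2)·(-3.4) + (0.2)·(2.6) + (-2.8)·(3.6) + (-1.8)·(-3.4)) / 4 = -13.6/4 = -3.4
  S[B,B] = ((-0.8)·(-0.8) + (3.2)·(3.2) + (-2.8)·(-2.8) + (3.2)·(3.2) + (-2.8)·(-2.8)) / 4 = 36.8/4 = 9.2
  S[B,C] = ((-0.8)·(0.6) + (3.2)·(-3.4) + (-2.8)·(2.6) + (3.2)·(3.6) + (-2.8)·(-3.4)) / 4 = 2.4/4 = 0.6
  S[C,C] = ((0.6)·(0.6) + (-3.4)·(-3.4) + (2.6)·(2.6) + (3.6)·(3.6) + (-3.4)·(-3.4)) / 4 = 43.2/4 = 10.8

S is symmetric (S[j,i] = S[i,j]). Assembling:

S = [[5.7, 1.2, -3.4],
 [1.2, 9.2, 0.6],
 [-3.4, 0.6, 10.8]]


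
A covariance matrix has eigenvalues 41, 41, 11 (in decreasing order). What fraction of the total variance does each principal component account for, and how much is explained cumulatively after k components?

Step 1 — total variance = trace(Sigma) = Σ λ_i = 41 + 41 + 11 = 93.

Step 2 — fraction explained by component i = λ_i / Σ λ:
  PC1: 41/93 = 0.4409
  PC2: 41/93 = 0.4409
  PC3: 11/93 = 0.1183

Step 3 — cumulative fraction after k components = (λ_1 + ... + λ_k) / Σ λ:
  k = 1: 41/93 = 0.4409
  k = 2: (41 + 41)/93 = 82/93 = 0.8817
  k = 3: (41 + 41 + 11)/93 = 93/93 = 1

Summary (fraction, with percent):

explained: PC1 0.4409 (44.09%), PC2 0.4409 (44.09%), PC3 0.1183 (11.83%);  cumulative: 0.4409, 0.8817, 1


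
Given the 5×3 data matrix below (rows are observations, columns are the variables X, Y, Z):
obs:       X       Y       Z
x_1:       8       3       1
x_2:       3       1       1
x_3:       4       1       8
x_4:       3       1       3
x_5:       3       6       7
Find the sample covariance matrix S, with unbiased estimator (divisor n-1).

Step 1 — column means:
  mean(X) = (8 + 3 + 4 + 3 + 3) / 5 = 21/5 = 4.2
  mean(Y) = (3 + 1 + 1 + 1 + 6) / 5 = 12/5 = 2.4
  mean(Z) = (1 + 1 + 8 + 3 + 7) / 5 = 20/5 = 4

Step 2 — sample covariance S[i,j] = (1/(n-1)) · Σ_k (x_{k,i} - mean_i) · (x_{k,j} - mean_j), with n-1 = 4.
  S[X,X] = ((3.8)·(3.8) + (-1.2)·(-1.2) + (-0.2)·(-0.2) + (-1.2)·(-1.2) + (-1.2)·(-1.2)) / 4 = 18.8/4 = 4.7
  S[X,Y] = ((3.8)·(0.6) + (-1.2)·(-1.4) + (-0.2)·(-1.4) + (-1.2)·(-1.4) + (-1.2)·(3.6)) / 4 = 1.6/4 = 0.4
  S[X,Z] = ((3.8)·(-3) + (-1.2)·(-3) + (-0.2)·(4) + (-1.2)·(-1) + (-1.2)·(3)) / 4 = -11/4 = -2.75
  S[Y,Y] = ((0.6)·(0.6) + (-1.4)·(-1.4) + (-1.4)·(-1.4) + (-1.4)·(-1.4) + (3.6)·(3.6)) / 4 = 19.2/4 = 4.8
  S[Y,Z] = ((0.6)·(-3) + (-1.4)·(-3) + (-1.4)·(4) + (-1.4)·(-1) + (3.6)·(3)) / 4 = 9/4 = 2.25
  S[Z,Z] = ((-3)·(-3) + (-3)·(-3) + (4)·(4) + (-1)·(-1) + (3)·(3)) / 4 = 44/4 = 11

S is symmetric (S[j,i] = S[i,j]). Assembling:

S = [[4.7, 0.4, -2.75],
 [0.4, 4.8, 2.25],
 [-2.75, 2.25, 11]]


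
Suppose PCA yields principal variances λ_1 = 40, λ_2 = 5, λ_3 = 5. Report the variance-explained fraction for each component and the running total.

Step 1 — total variance = trace(Sigma) = Σ λ_i = 40 + 5 + 5 = 50.

Step 2 — fraction explained by component i = λ_i / Σ λ:
  PC1: 40/50 = 0.8
  PC2: 5/50 = 0.1
  PC3: 5/50 = 0.1

Step 3 — cumulative fraction after k components = (λ_1 + ... + λ_k) / Σ λ:
  k = 1: 40/50 = 0.8
  k = 2: (40 + 5)/50 = 45/50 = 0.9
  k = 3: (40 + 5 + 5)/50 = 50/50 = 1

Summary (fraction, with percent):

explained: PC1 0.8 (80%), PC2 0.1 (10%), PC3 0.1 (10%);  cumulative: 0.8, 0.9, 1


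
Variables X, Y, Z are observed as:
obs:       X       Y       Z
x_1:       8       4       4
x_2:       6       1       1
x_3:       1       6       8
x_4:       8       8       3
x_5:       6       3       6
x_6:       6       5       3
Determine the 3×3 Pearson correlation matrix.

Step 1 — column means:
  mean(X) = (8 + 6 + 1 + 8 + 6 + 6) / 6 = 35/6 = 5.8333
  mean(Y) = (4 + 1 + 6 + 8 + 3 + 5) / 6 = 27/6 = 4.5
  mean(Z) = (4 + 1 + 8 + 3 + 6 + 3) / 6 = 25/6 = 4.1667

Step 2 — sample variances and covariances s[i,j] = (1/(n-1)) · Σ_k (x_{k,i} - mean_i) · (x_{k,j} - mean_j), with n-1 = 5:
  s[X,X] = ((2.1667)·(2.1667) + (0.1667)·(0.1667) + (-4.8333)·(-4.8333) + (2.1667)·(2.1667) + (0.1667)·(0.1667) + (0.1667)·(0.1667)) / 5 = 32.8333/5 = 6.5667
  s[X,Y] = ((2.1667)·(-0.5) + (0.1667)·(-3.5) + (-4.8333)·(1.5) + (2.1667)·(3.5) + (0.1667)·(-1.5) + (0.1667)·(0.5)) / 5 = -1.5/5 = -0.3
  s[X,Z] = ((2.1667)·(-0.1667) + (0.1667)·(-3.1667) + (-4.8333)·(3.8333) + (2.1667)·(-1.1667) + (0.1667)·(1.8333) + (0.1667)·(-1.1667)) / 5 = -21.8333/5 = -4.3667
  s[Y,Y] = ((-0.5)·(-0.5) + (-3.5)·(-3.5) + (1.5)·(1.5) + (3.5)·(3.5) + (-1.5)·(-1.5) + (0.5)·(0.5)) / 5 = 29.5/5 = 5.9
  s[Y,Z] = ((-0.5)·(-0.1667) + (-3.5)·(-3.1667) + (1.5)·(3.8333) + (3.5)·(-1.1667) + (-1.5)·(1.8333) + (0.5)·(-1.1667)) / 5 = 9.5/5 = 1.9
  s[Z,Z] = ((-0.1667)·(-0.1667) + (-3.1667)·(-3.1667) + (3.8333)·(3.8333) + (-1.1667)·(-1.1667) + (1.8333)·(1.8333) + (-1.1667)·(-1.1667)) / 5 = 30.8333/5 = 6.1667
  Sample standard deviations s_i = √(s[i,i]):
  s(X) = √(6.5667) = 2.5626
  s(Y) = √(5.9) = 2.429
  s(Z) = √(6.1667) = 2.4833

Step 3 — r_{ij} = s_{ij} / (s_i · s_j):
  r[X,X] = 1 (diagonal).
  r[X,Y] = -0.3 / (2.5626 · 2.429) = -0.3 / 6.2244 = -0.0482
  r[X,Z] = -4.3667 / (2.5626 · 2.4833) = -4.3667 / 6.3635 = -0.6862
  r[Y,Y] = 1 (diagonal).
  r[Y,Z] = 1.9 / (2.429 · 2.4833) = 1.9 / 6.0319 = 0.315
  r[Z,Z] = 1 (diagonal).

R is symmetric with unit diagonal. Assembling:

R = [[1, -0.0482, -0.6862],
 [-0.0482, 1, 0.315],
 [-0.6862, 0.315, 1]]


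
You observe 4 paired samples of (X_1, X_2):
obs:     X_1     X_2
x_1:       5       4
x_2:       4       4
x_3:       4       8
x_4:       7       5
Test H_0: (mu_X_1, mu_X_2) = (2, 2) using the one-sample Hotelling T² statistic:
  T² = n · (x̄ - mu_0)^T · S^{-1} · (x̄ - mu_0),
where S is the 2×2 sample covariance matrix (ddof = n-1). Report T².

Step 1 — sample mean vector:
  mean(X_1) = (5 + 4 + 4 + 7) / 4 = 20/4 = 5
  mean(X_2) = (4 + 4 + 8 + 5) / 4 = 21/4 = 5.25
  x̄ = (5, 5.25),  deviation x̄ - mu_0 = (5, 5.25) - (2, 2) = (3, 3.25).

Step 2 — sample covariance matrix, S[i,j] = (1/(n-1)) · Σ_k (x_{k,i} - mean_i) · (x_{k,j} - mean_j), divisor n-1 = 3:
  S[X_1,X_1] = ((0)·(0) + (-1)·(-1) + (-1)·(-1) + (2)·(2)) / 3 = 6/3 = 2
  S[X_1,X_2] = ((0)·(-1.25) + (-1)·(-1.25) + (-1)·(2.75) + (2)·(-0.25)) / 3 = -2/3 = -0.6667
  S[X_2,X_2] = ((-1.25)·(-1.25) + (-1.25)·(-1.25) + (2.75)·(2.75) + (-0.25)·(-0.25)) / 3 = 10.75/3 = 3.5833
  S = [[2, -0.6667],
 [-0.6667, 3.5833]].

Step 3 — invert S. det(S) = 2·3.5833 - (-0.6667)² = 6.7222.
  S^{-1} = (1/det) · [[d, -b], [-b, a]] = [[0.5331, 0.0992],
 [0.0992, 0.2975]].

Step 4 — quadratic form (x̄ - mu_0)^T · S^{-1} · (x̄ - mu_0):
  S^{-1} · (x̄ - mu_0) = (1.9215, 1.2645),
  (x̄ - mu_0)^T · [...] = (3)·(1.9215) + (3.25)·(1.2645) = 9.874.

Step 5 — scale by n: T² = 4 · 9.874 = 39.4959.

T² ≈ 39.4959
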